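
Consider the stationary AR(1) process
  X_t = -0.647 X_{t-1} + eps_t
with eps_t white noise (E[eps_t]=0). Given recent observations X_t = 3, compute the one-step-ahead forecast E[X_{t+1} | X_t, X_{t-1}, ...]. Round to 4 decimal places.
E[X_{t+1} \mid \mathcal F_t] = -1.9410

For an AR(p) model X_t = c + sum_i phi_i X_{t-i} + eps_t, the
one-step-ahead conditional mean is
  E[X_{t+1} | X_t, ...] = c + sum_i phi_i X_{t+1-i}.
Substitute known values:
  E[X_{t+1} | ...] = (-0.647) * (3)
                   = -1.9410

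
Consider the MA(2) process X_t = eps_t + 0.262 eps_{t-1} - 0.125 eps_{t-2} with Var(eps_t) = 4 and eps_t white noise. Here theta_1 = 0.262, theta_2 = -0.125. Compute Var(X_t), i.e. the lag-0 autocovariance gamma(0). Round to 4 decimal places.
\gamma(0) = 4.3371

For an MA(q) process X_t = eps_t + sum_i theta_i eps_{t-i} with
Var(eps_t) = sigma^2, the variance is
  gamma(0) = sigma^2 * (1 + sum_i theta_i^2).
  sum_i theta_i^2 = (0.262)^2 + (-0.125)^2 = 0.068644 + 0.015625 = 0.084269.
  gamma(0) = 4 * (1 + 0.084269) = 4 * 1.084269 = 4.337076, which rounds to 4.3371.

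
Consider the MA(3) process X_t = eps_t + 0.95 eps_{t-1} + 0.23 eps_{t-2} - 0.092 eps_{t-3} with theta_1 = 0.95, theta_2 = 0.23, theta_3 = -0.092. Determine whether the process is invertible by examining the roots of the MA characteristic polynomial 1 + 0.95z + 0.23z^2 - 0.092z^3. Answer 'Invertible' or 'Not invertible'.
\text{Invertible}

The MA(q) characteristic polynomial is P(z) = 1 + 0.95z + 0.23z^2 - 0.092z^3.
Invertibility requires all roots to lie outside the unit circle, i.e. |z| > 1 for every root.
Degree 3: look for a simple real root z0 first, then factor out (1 - z/z0) and solve the remaining quadratic.
Testing z0 = 5: P(5) = 1 + (0.95)(5) + (0.23)(5)^2 + (-0.092)(5)^3
  = 1 + (4.75) + (5.75) + (-11.5) = 0.  So z_0 = 5 is a root, |z_0| = 5.
Divide out the factor (1 - 0.2 z) = (1 - z/z0) (since 1/z0 = 0.2):
  P(z) = (1 - 0.2 z)(1 + (1.15) z + (0.46) z^2)
  [check: z-coef 1.15 - (0.2) = 0.95; z^2-coef 0.46 - (0.2)(1.15) = 0.23; z^3-coef -(0.2)(0.46) = -0.092.]
Remaining roots from the quadratic factor 1 + (1.15) z + (0.46) z^2:
  Set 1 + (1.15) z + (0.46) z^2 = 0, i.e. a z^2 + b z + c = 0 with a = 0.46, b = 1.15, c = 1.
  Discriminant D = b^2 - 4ac = (1.15)^2 - 4*(0.46)*1 = 1.3225 - (1.84) = -0.5175.
  D < 0, so the roots are the complex-conjugate pair z = (-b +/- i sqrt(-D)) / (2a) = -1.25 +/- 0.7819i.
  For a conjugate pair |z|^2 = z * conj(z) = (product of roots) = c/a = 1/(0.46) = 2.173913, so |z| = sqrt(2.173913) = 1.4744 for both roots.
Moduli of all roots: 5.0000, 1.4744, 1.4744.
All moduli strictly greater than 1? Yes.
Verdict: Invertible.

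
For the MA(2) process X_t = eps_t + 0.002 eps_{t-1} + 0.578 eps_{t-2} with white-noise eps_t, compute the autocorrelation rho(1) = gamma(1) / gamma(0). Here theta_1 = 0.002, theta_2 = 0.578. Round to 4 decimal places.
\rho(1) = 0.0024

For an MA(q) process with theta_0 = 1, the autocovariance is
  gamma(k) = sigma^2 * sum_{i=0..q-k} theta_i * theta_{i+k},
and rho(k) = gamma(k) / gamma(0). Sigma^2 cancels.
  numerator   = (1)*(0.002) + (0.002)*(0.578) = 0.003156.
  denominator = (1)^2 + (0.002)^2 + (0.578)^2 = 1.334088.
  rho(1) = 0.003156 / 1.334088 = 0.0024.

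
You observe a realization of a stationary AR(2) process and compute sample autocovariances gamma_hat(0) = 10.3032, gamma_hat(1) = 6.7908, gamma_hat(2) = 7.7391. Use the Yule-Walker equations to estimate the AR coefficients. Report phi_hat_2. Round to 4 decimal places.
\hat\phi_{2} = 0.5600

The Yule-Walker equations for an AR(p) process read, in matrix form,
  Gamma_p phi = r_p,   with   (Gamma_p)_{ij} = gamma(|i - j|),
                       (r_p)_i = gamma(i),   i,j = 1..p.
Substitute the sample gammas (Toeplitz matrix and right-hand side of size 2):
  Gamma_p = [[10.3032, 6.7908], [6.7908, 10.3032]]
  r_p     = [6.7908, 7.7391]
Written out:
  10.3032 phi_1 + 6.7908 phi_2 = 6.7908
  6.7908 phi_1 + 10.3032 phi_2 = 7.7391
Solve by Cramer's rule:
  det = gamma(0)^2 - gamma(1)^2 = (10.3032)^2 - (6.7908)^2 = 106.15593024 - 46.11496464 = 60.0409656
  phi_hat_1 = [gamma(1) gamma(0) - gamma(1) gamma(2)] / det = [(6.7908)(10.3032) - (6.7908)(7.7391)] / 60.0409656 = 17.41229028 / 60.0409656 = 0.29
  phi_hat_2 = [gamma(0) gamma(2) - gamma(1)^2] / det = [(10.3032)(7.7391) - (6.7908)^2] / 60.0409656 = 33.62253048 / 60.0409656 = 0.56
So phi_hat = [0.2900, 0.5600].
Therefore phi_hat_2 = 0.5600.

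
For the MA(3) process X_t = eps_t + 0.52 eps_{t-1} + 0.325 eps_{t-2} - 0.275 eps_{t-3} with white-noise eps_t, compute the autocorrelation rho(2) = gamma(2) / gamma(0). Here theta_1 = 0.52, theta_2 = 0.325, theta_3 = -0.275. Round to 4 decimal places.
\rho(2) = 0.1254

For an MA(q) process with theta_0 = 1, the autocovariance is
  gamma(k) = sigma^2 * sum_{i=0..q-k} theta_i * theta_{i+k},
and rho(k) = gamma(k) / gamma(0). Sigma^2 cancels.
  numerator   = (1)*(0.325) + (0.52)*(-0.275) = 0.182.
  denominator = (1)^2 + (0.52)^2 + (0.325)^2 + (-0.275)^2 = 1.45165.
  rho(2) = 0.182 / 1.45165 = 0.1254.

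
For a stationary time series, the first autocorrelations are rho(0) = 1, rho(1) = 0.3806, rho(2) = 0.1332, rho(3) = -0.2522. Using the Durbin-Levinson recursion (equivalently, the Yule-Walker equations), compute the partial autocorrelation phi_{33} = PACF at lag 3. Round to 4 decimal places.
\phi_{33} = -0.3490

The PACF at lag k is phi_{kk}, the last component of the solution
to the Yule-Walker system G_k phi = r_k where
  (G_k)_{ij} = rho(|i - j|), (r_k)_i = rho(i), i,j = 1..k.
Equivalently, Durbin-Levinson gives phi_{kk} iteratively:
  phi_{11} = rho(1)
  phi_{kk} = [rho(k) - sum_{j=1..k-1} phi_{k-1,j} rho(k-j)]
            / [1 - sum_{j=1..k-1} phi_{k-1,j} rho(j)],
  phi_{k,j} = phi_{k-1,j} - phi_{kk} phi_{k-1,k-j},  j = 1..k-1.
Step k = 1:
  phi_11 = rho(1) = 0.3806.
Step k = 2:
  phi_22 = [rho(2) - phi_11 rho(1)] / [1 - phi_11 rho(1)] = [0.1332 - (0.3806)(0.3806)] / [1 - (0.3806)(0.3806)]
         = -0.01165636 / 0.85514364 = -0.013631.
  Update: phi_21 = phi_11 - phi_22 phi_11 = 0.3806 - (-0.013631)(0.3806) = 0.385788.
Step k = 3:
  phi_33 = [rho(3) - phi_21 rho(2) - phi_22 rho(1)] / [1 - phi_21 rho(1) - phi_22 rho(2)]
    numerator   = -0.2522 - (0.385788)(0.1332) - (-0.013631)(0.3806) = -0.29839904
    denominator = 1 - (0.385788)(0.3806) - (-0.013631)(0.1332) = 0.85498475
  phi_33 = -0.29839904 / 0.85498475 = -0.349.
Therefore phi_{33} = -0.3490.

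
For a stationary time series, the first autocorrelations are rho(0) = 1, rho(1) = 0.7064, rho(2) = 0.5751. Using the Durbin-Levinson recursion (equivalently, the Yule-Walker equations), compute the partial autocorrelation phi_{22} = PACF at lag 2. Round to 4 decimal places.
\phi_{22} = 0.1519

The PACF at lag k is phi_{kk}, the last component of the solution
to the Yule-Walker system G_k phi = r_k where
  (G_k)_{ij} = rho(|i - j|), (r_k)_i = rho(i), i,j = 1..k.
Equivalently, Durbin-Levinson gives phi_{kk} iteratively:
  phi_{11} = rho(1)
  phi_{kk} = [rho(k) - sum_{j=1..k-1} phi_{k-1,j} rho(k-j)]
            / [1 - sum_{j=1..k-1} phi_{k-1,j} rho(j)],
  phi_{k,j} = phi_{k-1,j} - phi_{kk} phi_{k-1,k-j},  j = 1..k-1.
Step k = 1:
  phi_11 = rho(1) = 0.7064.
Step k = 2:
  phi_22 = [rho(2) - phi_11 rho(1)] / [1 - phi_11 rho(1)] = [0.5751 - (0.7064)(0.7064)] / [1 - (0.7064)(0.7064)]
         = 0.07609904 / 0.50099904 = 0.1519.
Therefore phi_{22} = 0.1519.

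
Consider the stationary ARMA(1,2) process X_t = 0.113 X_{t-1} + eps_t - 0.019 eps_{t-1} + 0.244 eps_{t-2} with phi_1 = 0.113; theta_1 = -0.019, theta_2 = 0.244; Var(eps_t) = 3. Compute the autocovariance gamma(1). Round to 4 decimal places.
\gamma(1) = 0.3761

Multiply the model equation by X_{t-k} and take expectations. With theta_0 = psi_0 = 1 and psi_j the MA(infinity) weights, this gives
  gamma(k) - sum_i phi_i gamma(k-i) = c_k,
  c_k = sigma^2 * sum_{j=k..q} theta_j psi_{j-k}   (c_k = 0 for k > q),
using gamma(-m) = gamma(m).
psi-weights needed (psi_j = theta_j + sum_i phi_i psi_{j-i}):
  psi_1 = theta_1 + phi_1 = -0.019 + (0.113) = 0.094
  psi_2 = theta_2 + phi_1 psi_1 = 0.244 + (0.113)(0.094) = 0.254622
Right-hand sides:
  c_0 = sigma^2 (1 + theta_1 psi_1 + theta_2 psi_2) = 3 * (1 + (-0.019)(0.094) + (0.244)(0.254622)) = 3 * 1.060342 = 3.181025
  c_1 = sigma^2 (theta_1 + theta_2 psi_1) = 3 * (-0.019 + (0.244)(0.094)) = 0.011808
  c_2 = sigma^2 theta_2 = 3 * (0.244) = 0.732
Equations for k = 0 and k = 1 (AR order 1):
  gamma(0) = phi_1 gamma(1) + c_0
  gamma(1) = phi_1 gamma(0) + c_1
Substituting the second into the first: gamma(0) (1 - phi_1^2) = c_0 + phi_1 c_1, so
  gamma(0) = (c_0 + phi_1 c_1) / (1 - phi_1^2) = (3.181025 + (0.113)(0.011808)) / (1 - (0.113)^2) = 3.18236 / 0.987231 = 3.223521.
  gamma(1) = phi_1 gamma(0) + c_1 = (0.113)(3.223521) + (0.011808) = 0.376066.
Therefore gamma(1) = 0.3761 (to 4 decimal places).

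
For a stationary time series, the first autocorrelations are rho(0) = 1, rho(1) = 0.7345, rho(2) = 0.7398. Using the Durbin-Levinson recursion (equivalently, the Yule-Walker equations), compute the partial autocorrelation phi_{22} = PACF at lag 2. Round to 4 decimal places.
\phi_{22} = 0.4350

The PACF at lag k is phi_{kk}, the last component of the solution
to the Yule-Walker system G_k phi = r_k where
  (G_k)_{ij} = rho(|i - j|), (r_k)_i = rho(i), i,j = 1..k.
Equivalently, Durbin-Levinson gives phi_{kk} iteratively:
  phi_{11} = rho(1)
  phi_{kk} = [rho(k) - sum_{j=1..k-1} phi_{k-1,j} rho(k-j)]
            / [1 - sum_{j=1..k-1} phi_{k-1,j} rho(j)],
  phi_{k,j} = phi_{k-1,j} - phi_{kk} phi_{k-1,k-j},  j = 1..k-1.
Step k = 1:
  phi_11 = rho(1) = 0.7345.
Step k = 2:
  phi_22 = [rho(2) - phi_11 rho(1)] / [1 - phi_11 rho(1)] = [0.7398 - (0.7345)(0.7345)] / [1 - (0.7345)(0.7345)]
         = 0.20030975 / 0.46050975 = 0.435.
Therefore phi_{22} = 0.4350.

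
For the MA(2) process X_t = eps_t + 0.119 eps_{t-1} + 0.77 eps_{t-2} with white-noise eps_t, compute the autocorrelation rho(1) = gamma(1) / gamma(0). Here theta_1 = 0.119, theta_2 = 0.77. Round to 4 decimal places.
\rho(1) = 0.1311

For an MA(q) process with theta_0 = 1, the autocovariance is
  gamma(k) = sigma^2 * sum_{i=0..q-k} theta_i * theta_{i+k},
and rho(k) = gamma(k) / gamma(0). Sigma^2 cancels.
  numerator   = (1)*(0.119) + (0.119)*(0.77) = 0.21063.
  denominator = (1)^2 + (0.119)^2 + (0.77)^2 = 1.607061.
  rho(1) = 0.21063 / 1.607061 = 0.1311.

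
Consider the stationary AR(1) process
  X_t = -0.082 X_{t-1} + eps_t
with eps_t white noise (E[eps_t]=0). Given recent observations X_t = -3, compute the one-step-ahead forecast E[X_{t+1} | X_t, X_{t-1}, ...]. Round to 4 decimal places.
E[X_{t+1} \mid \mathcal F_t] = 0.2460

For an AR(p) model X_t = c + sum_i phi_i X_{t-i} + eps_t, the
one-step-ahead conditional mean is
  E[X_{t+1} | X_t, ...] = c + sum_i phi_i X_{t+1-i}.
Substitute known values:
  E[X_{t+1} | ...] = (-0.082) * (-3)
                   = 0.2460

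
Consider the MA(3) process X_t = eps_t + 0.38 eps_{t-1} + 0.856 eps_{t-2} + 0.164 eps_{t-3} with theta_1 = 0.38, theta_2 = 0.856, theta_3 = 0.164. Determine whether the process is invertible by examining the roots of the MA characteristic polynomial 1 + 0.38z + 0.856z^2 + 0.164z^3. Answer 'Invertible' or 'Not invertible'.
\text{Invertible}

The MA(q) characteristic polynomial is P(z) = 1 + 0.38z + 0.856z^2 + 0.164z^3.
Invertibility requires all roots to lie outside the unit circle, i.e. |z| > 1 for every root.
Degree 3: look for a simple real root z0 first, then factor out (1 - z/z0) and solve the remaining quadratic.
Testing z0 = -5: P(-5) = 1 + (0.38)(-5) + (0.856)(-5)^2 + (0.164)(-5)^3
  = 1 + (-1.9) + (21.4) + (-20.5) = 0.  So z_0 = -5 is a root, |z_0| = 5.
Divide out the factor (1 + 0.2 z) = (1 - z/z0) (since 1/z0 = -0.2):
  P(z) = (1 + 0.2 z)(1 + (0.18) z + (0.82) z^2)
  [check: z-coef 0.18 - (-0.2) = 0.38; z^2-coef 0.82 - (-0.2)(0.18) = 0.856; z^3-coef -(-0.2)(0.82) = 0.164.]
Remaining roots from the quadratic factor 1 + (0.18) z + (0.82) z^2:
  Set 1 + (0.18) z + (0.82) z^2 = 0, i.e. a z^2 + b z + c = 0 with a = 0.82, b = 0.18, c = 1.
  Discriminant D = b^2 - 4ac = (0.18)^2 - 4*(0.82)*1 = 0.0324 - (3.28) = -3.2476.
  D < 0, so the roots are the complex-conjugate pair z = (-b +/- i sqrt(-D)) / (2a) = -0.1098 +/- 1.0988i.
  For a conjugate pair |z|^2 = z * conj(z) = (product of roots) = c/a = 1/(0.82) = 1.219512, so |z| = sqrt(1.219512) = 1.1043 for both roots.
Moduli of all roots: 5.0000, 1.1043, 1.1043.
All moduli strictly greater than 1? Yes.
Verdict: Invertible.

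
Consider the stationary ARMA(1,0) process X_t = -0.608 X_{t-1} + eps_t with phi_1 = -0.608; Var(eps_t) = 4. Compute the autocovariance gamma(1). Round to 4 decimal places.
\gamma(1) = -3.8583

Multiply the model equation by X_{t-k} and take expectations. With theta_0 = psi_0 = 1 and psi_j the MA(infinity) weights, this gives
  gamma(k) - sum_i phi_i gamma(k-i) = c_k,
  c_k = sigma^2 * sum_{j=k..q} theta_j psi_{j-k}   (c_k = 0 for k > q),
using gamma(-m) = gamma(m).
Pure AR (q = 0): c_0 = sigma^2 = 4, c_k = 0 for k >= 1.
Equations for k = 0 and k = 1 (AR order 1):
  gamma(0) = phi_1 gamma(1) + c_0
  gamma(1) = phi_1 gamma(0) + c_1
Substituting the second into the first: gamma(0) (1 - phi_1^2) = c_0 + phi_1 c_1, so
  gamma(0) = c_0 / (1 - phi_1^2) = 4 / (1 - (-0.608)^2) = 4 / 0.630336 = 6.345822.
  gamma(1) = phi_1 gamma(0) = (-0.608)(6.345822) = -3.85826.
Therefore gamma(1) = -3.8583 (to 4 decimal places).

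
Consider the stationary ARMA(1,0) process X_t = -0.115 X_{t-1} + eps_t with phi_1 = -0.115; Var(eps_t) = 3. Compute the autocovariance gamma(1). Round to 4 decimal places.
\gamma(1) = -0.3496

Multiply the model equation by X_{t-k} and take expectations. With theta_0 = psi_0 = 1 and psi_j the MA(infinity) weights, this gives
  gamma(k) - sum_i phi_i gamma(k-i) = c_k,
  c_k = sigma^2 * sum_{j=k..q} theta_j psi_{j-k}   (c_k = 0 for k > q),
using gamma(-m) = gamma(m).
Pure AR (q = 0): c_0 = sigma^2 = 3, c_k = 0 for k >= 1.
Equations for k = 0 and k = 1 (AR order 1):
  gamma(0) = phi_1 gamma(1) + c_0
  gamma(1) = phi_1 gamma(0) + c_1
Substituting the second into the first: gamma(0) (1 - phi_1^2) = c_0 + phi_1 c_1, so
  gamma(0) = c_0 / (1 - phi_1^2) = 3 / (1 - (-0.115)^2) = 3 / 0.986775 = 3.040207.
  gamma(1) = phi_1 gamma(0) = (-0.115)(3.040207) = -0.349624.
Therefore gamma(1) = -0.3496 (to 4 decimal places).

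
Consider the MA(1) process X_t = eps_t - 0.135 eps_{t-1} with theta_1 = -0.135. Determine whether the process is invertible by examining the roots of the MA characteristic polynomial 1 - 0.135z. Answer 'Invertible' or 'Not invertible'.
\text{Invertible}

The MA(q) characteristic polynomial is P(z) = 1 - 0.135z.
Invertibility requires all roots to lie outside the unit circle, i.e. |z| > 1 for every root.
This is linear in z: 1 + (-0.135) z = 0  =>  z = -1/(-0.135) = 7.407407,  |z| = 7.407407.
Moduli of all roots: 7.4074.
All moduli strictly greater than 1? Yes.
Verdict: Invertible.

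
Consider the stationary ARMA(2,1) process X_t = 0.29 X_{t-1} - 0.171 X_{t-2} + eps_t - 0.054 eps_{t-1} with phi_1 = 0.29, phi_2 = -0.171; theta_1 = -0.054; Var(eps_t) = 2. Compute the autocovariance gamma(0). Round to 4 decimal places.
\gamma(0) = 2.1426

Multiply the model equation by X_{t-k} and take expectations. With theta_0 = psi_0 = 1 and psi_j the MA(infinity) weights, this gives
  gamma(k) - sum_i phi_i gamma(k-i) = c_k,
  c_k = sigma^2 * sum_{j=k..q} theta_j psi_{j-k}   (c_k = 0 for k > q),
using gamma(-m) = gamma(m).
psi-weights needed (psi_j = theta_j + sum_i phi_i psi_{j-i}):
  psi_1 = theta_1 + phi_1 = -0.054 + (0.29) = 0.236
Right-hand sides:
  c_0 = sigma^2 (1 + theta_1 psi_1) = 2 * (1 + (-0.054)(0.236)) = 2 * 0.987256 = 1.974512
  c_1 = sigma^2 theta_1 = 2 * (-0.054) = -0.108
  c_2 = 0
Equations for k = 0, 1, 2 (AR order 2, c_2 = 0):
  (E0) gamma(0) = phi_1 gamma(1) + phi_2 gamma(2) + c_0
  (E1) gamma(1) = phi_1 gamma(0) + phi_2 gamma(1) + c_1
  (E2) gamma(2) = phi_1 gamma(1) + phi_2 gamma(0)
From (E1): gamma(1) = A gamma(0) + B with
  A = phi_1 / (1 - phi_2) = 0.29 / 1.171 = 0.247652,   B = c_1 / (1 - phi_2) = -0.108 / 1.171 = -0.092229.
Insert (E2) into (E0): gamma(0) (1 - phi_2^2) = phi_1 (1 + phi_2) gamma(1) + c_0.
  phi_1 (1 + phi_2) = (0.29)(0.829) = 0.24041,   1 - phi_2^2 = 0.970759.
Replace gamma(1) by A gamma(0) + B and collect gamma(0):
  gamma(0) [0.970759 - (0.24041)(0.247652)] = (0.24041)(-0.092229) + 1.974512
  gamma(0) * 0.911221 = 1.952339
  gamma(0) = 1.952339 / 0.911221 = 2.142553.
Therefore gamma(0) = 2.1426 (to 4 decimal places).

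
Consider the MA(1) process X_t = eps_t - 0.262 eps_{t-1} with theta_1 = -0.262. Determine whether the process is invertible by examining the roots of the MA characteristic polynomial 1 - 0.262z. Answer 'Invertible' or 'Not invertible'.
\text{Invertible}

The MA(q) characteristic polynomial is P(z) = 1 - 0.262z.
Invertibility requires all roots to lie outside the unit circle, i.e. |z| > 1 for every root.
This is linear in z: 1 + (-0.262) z = 0  =>  z = -1/(-0.262) = 3.816794,  |z| = 3.816794.
Moduli of all roots: 3.8168.
All moduli strictly greater than 1? Yes.
Verdict: Invertible.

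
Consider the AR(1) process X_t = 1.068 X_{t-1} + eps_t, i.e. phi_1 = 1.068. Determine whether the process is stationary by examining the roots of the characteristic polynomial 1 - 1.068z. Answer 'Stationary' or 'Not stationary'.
\text{Not stationary}

The AR(p) characteristic polynomial is P(z) = 1 - 1.068z.
Stationarity requires all roots to lie outside the unit circle, i.e. |z| > 1 for every root.
This is linear in z: 1 + (-1.068) z = 0  =>  z = -1/(-1.068) = 0.93633,  |z| = 0.93633.
Moduli of all roots: 0.9363.
All moduli strictly greater than 1? No.
Verdict: Not stationary.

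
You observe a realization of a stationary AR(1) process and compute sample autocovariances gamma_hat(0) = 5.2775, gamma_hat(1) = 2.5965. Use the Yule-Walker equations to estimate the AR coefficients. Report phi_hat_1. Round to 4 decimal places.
\hat\phi_{1} = 0.4920

The Yule-Walker equations for an AR(p) process read, in matrix form,
  Gamma_p phi = r_p,   with   (Gamma_p)_{ij} = gamma(|i - j|),
                       (r_p)_i = gamma(i),   i,j = 1..p.
Substitute the sample gammas (Toeplitz matrix and right-hand side of size 1):
  Gamma_p = [[5.2775]]
  r_p     = [2.5965]
With p = 1 this is the single equation gamma(0) phi_1 = gamma(1):
  phi_hat_1 = gamma(1) / gamma(0) = 2.5965 / 5.2775 = 0.4920.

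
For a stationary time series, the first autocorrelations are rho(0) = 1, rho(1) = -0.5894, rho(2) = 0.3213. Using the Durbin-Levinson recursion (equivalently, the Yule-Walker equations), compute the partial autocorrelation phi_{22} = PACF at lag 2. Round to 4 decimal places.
\phi_{22} = -0.0400

The PACF at lag k is phi_{kk}, the last component of the solution
to the Yule-Walker system G_k phi = r_k where
  (G_k)_{ij} = rho(|i - j|), (r_k)_i = rho(i), i,j = 1..k.
Equivalently, Durbin-Levinson gives phi_{kk} iteratively:
  phi_{11} = rho(1)
  phi_{kk} = [rho(k) - sum_{j=1..k-1} phi_{k-1,j} rho(k-j)]
            / [1 - sum_{j=1..k-1} phi_{k-1,j} rho(j)],
  phi_{k,j} = phi_{k-1,j} - phi_{kk} phi_{k-1,k-j},  j = 1..k-1.
Step k = 1:
  phi_11 = rho(1) = -0.5894.
Step k = 2:
  phi_22 = [rho(2) - phi_11 rho(1)] / [1 - phi_11 rho(1)] = [0.3213 - (-0.5894)(-0.5894)] / [1 - (-0.5894)(-0.5894)]
         = -0.02609236 / 0.65260764 = -0.04.
Therefore phi_{22} = -0.0400.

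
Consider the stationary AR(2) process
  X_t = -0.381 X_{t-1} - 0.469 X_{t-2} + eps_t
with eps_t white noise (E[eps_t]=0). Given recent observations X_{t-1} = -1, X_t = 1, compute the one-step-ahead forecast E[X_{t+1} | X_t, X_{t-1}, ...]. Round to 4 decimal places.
E[X_{t+1} \mid \mathcal F_t] = 0.0880

For an AR(p) model X_t = c + sum_i phi_i X_{t-i} + eps_t, the
one-step-ahead conditional mean is
  E[X_{t+1} | X_t, ...] = c + sum_i phi_i X_{t+1-i}.
Substitute known values:
  E[X_{t+1} | ...] = (-0.381) * (1) + (-0.469) * (-1)
                   = 0.0880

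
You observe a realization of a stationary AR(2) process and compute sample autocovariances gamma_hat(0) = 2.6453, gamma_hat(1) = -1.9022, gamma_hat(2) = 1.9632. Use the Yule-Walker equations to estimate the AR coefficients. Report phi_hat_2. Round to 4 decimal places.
\hat\phi_{2} = 0.4660

The Yule-Walker equations for an AR(p) process read, in matrix form,
  Gamma_p phi = r_p,   with   (Gamma_p)_{ij} = gamma(|i - j|),
                       (r_p)_i = gamma(i),   i,j = 1..p.
Substitute the sample gammas (Toeplitz matrix and right-hand side of size 2):
  Gamma_p = [[2.6453, -1.9022], [-1.9022, 2.6453]]
  r_p     = [-1.9022, 1.9632]
Written out:
  2.6453 phi_1 - 1.9022 phi_2 = -1.9022
  -1.9022 phi_1 + 2.6453 phi_2 = 1.9632
Solve by Cramer's rule:
  det = gamma(0)^2 - gamma(1)^2 = (2.6453)^2 - (-1.9022)^2 = 6.99761209 - 3.61836484 = 3.37924725
  phi_hat_1 = [gamma(1) gamma(0) - gamma(1) gamma(2)] / det = [(-1.9022)(2.6453) - (-1.9022)(1.9632)] / 3.37924725 = -1.29749062 / 3.37924725 = -0.384
  phi_hat_2 = [gamma(0) gamma(2) - gamma(1)^2] / det = [(2.6453)(1.9632) - (-1.9022)^2] / 3.37924725 = 1.57488812 / 3.37924725 = 0.466
So phi_hat = [-0.3840, 0.4660].
Therefore phi_hat_2 = 0.4660.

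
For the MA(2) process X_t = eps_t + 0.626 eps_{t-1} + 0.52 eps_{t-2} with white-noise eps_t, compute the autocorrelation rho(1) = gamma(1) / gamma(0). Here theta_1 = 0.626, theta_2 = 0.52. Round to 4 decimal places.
\rho(1) = 0.5724

For an MA(q) process with theta_0 = 1, the autocovariance is
  gamma(k) = sigma^2 * sum_{i=0..q-k} theta_i * theta_{i+k},
and rho(k) = gamma(k) / gamma(0). Sigma^2 cancels.
  numerator   = (1)*(0.626) + (0.626)*(0.52) = 0.95152.
  denominator = (1)^2 + (0.626)^2 + (0.52)^2 = 1.662276.
  rho(1) = 0.95152 / 1.662276 = 0.5724.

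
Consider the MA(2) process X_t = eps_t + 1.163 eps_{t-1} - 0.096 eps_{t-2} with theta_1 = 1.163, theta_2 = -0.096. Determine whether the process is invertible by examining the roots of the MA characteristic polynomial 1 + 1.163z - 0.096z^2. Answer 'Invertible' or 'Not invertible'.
\text{Not invertible}

The MA(q) characteristic polynomial is P(z) = 1 + 1.163z - 0.096z^2.
Invertibility requires all roots to lie outside the unit circle, i.e. |z| > 1 for every root.
Set 1 + (1.163) z + (-0.096) z^2 = 0, i.e. a z^2 + b z + c = 0 with a = -0.096, b = 1.163, c = 1.
Discriminant D = b^2 - 4ac = (1.163)^2 - 4*(-0.096)*1 = 1.352569 - (-0.384) = 1.736569.
D >= 0, so the roots are real: z = (-b +/- sqrt(D)) / (2a) = (-1.163 +/- 1.317789) / (-0.192).
  z_1 = (-1.163 + 1.317789) / (-0.192) = -0.8062,   |z_1| = 0.8062.
  z_2 = (-1.163 - 1.317789) / (-0.192) = 12.9208,   |z_2| = 12.9208.
Moduli of all roots: 0.8062, 12.9208.
All moduli strictly greater than 1? No.
Verdict: Not invertible.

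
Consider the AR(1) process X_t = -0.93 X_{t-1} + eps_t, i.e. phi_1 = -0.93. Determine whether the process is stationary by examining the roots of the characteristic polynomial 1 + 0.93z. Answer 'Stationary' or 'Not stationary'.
\text{Stationary}

The AR(p) characteristic polynomial is P(z) = 1 + 0.93z.
Stationarity requires all roots to lie outside the unit circle, i.e. |z| > 1 for every root.
This is linear in z: 1 + (0.93) z = 0  =>  z = -1/(0.93) = -1.075269,  |z| = 1.075269.
Moduli of all roots: 1.0753.
All moduli strictly greater than 1? Yes.
Verdict: Stationary.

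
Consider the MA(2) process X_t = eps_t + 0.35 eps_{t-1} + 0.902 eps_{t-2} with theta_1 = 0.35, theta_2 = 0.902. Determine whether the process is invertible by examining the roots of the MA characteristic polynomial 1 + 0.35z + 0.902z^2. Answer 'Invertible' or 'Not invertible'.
\text{Invertible}

The MA(q) characteristic polynomial is P(z) = 1 + 0.35z + 0.902z^2.
Invertibility requires all roots to lie outside the unit circle, i.e. |z| > 1 for every root.
Set 1 + (0.35) z + (0.902) z^2 = 0, i.e. a z^2 + b z + c = 0 with a = 0.902, b = 0.35, c = 1.
Discriminant D = b^2 - 4ac = (0.35)^2 - 4*(0.902)*1 = 0.1225 - (3.608) = -3.4855.
D < 0, so the roots are the complex-conjugate pair z = (-b +/- i sqrt(-D)) / (2a) = -0.194 +/- 1.0349i.
For a conjugate pair |z|^2 = z * conj(z) = (product of roots) = c/a = 1/(0.902) = 1.108647, so |z| = sqrt(1.108647) = 1.0529 for both roots.
Moduli of all roots: 1.0529, 1.0529.
All moduli strictly greater than 1? Yes.
Verdict: Invertible.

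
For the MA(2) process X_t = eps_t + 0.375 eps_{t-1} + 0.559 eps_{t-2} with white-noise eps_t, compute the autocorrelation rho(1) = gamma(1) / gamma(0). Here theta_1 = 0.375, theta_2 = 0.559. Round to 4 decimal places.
\rho(1) = 0.4023

For an MA(q) process with theta_0 = 1, the autocovariance is
  gamma(k) = sigma^2 * sum_{i=0..q-k} theta_i * theta_{i+k},
and rho(k) = gamma(k) / gamma(0). Sigma^2 cancels.
  numerator   = (1)*(0.375) + (0.375)*(0.559) = 0.584625.
  denominator = (1)^2 + (0.375)^2 + (0.559)^2 = 1.453106.
  rho(1) = 0.584625 / 1.453106 = 0.4023.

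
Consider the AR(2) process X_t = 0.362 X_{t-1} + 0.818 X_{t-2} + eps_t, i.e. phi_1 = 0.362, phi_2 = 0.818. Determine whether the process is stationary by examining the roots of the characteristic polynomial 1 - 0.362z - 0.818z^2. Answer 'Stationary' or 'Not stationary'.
\text{Not stationary}

The AR(p) characteristic polynomial is P(z) = 1 - 0.362z - 0.818z^2.
Stationarity requires all roots to lie outside the unit circle, i.e. |z| > 1 for every root.
Set 1 + (-0.362) z + (-0.818) z^2 = 0, i.e. a z^2 + b z + c = 0 with a = -0.818, b = -0.362, c = 1.
Discriminant D = b^2 - 4ac = (-0.362)^2 - 4*(-0.818)*1 = 0.131044 - (-3.272) = 3.403044.
D >= 0, so the roots are real: z = (-b +/- sqrt(D)) / (2a) = (0.362 +/- 1.844734) / (-1.636).
  z_1 = (0.362 + 1.844734) / (-1.636) = -1.3489,   |z_1| = 1.3489.
  z_2 = (0.362 - 1.844734) / (-1.636) = 0.9063,   |z_2| = 0.9063.
Moduli of all roots: 1.3489, 0.9063.
All moduli strictly greater than 1? No.
Verdict: Not stationary.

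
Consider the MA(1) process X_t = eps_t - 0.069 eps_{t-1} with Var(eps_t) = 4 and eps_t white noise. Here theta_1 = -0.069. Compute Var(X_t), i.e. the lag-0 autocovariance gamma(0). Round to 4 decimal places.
\gamma(0) = 4.0190

For an MA(q) process X_t = eps_t + sum_i theta_i eps_{t-i} with
Var(eps_t) = sigma^2, the variance is
  gamma(0) = sigma^2 * (1 + sum_i theta_i^2).
  sum_i theta_i^2 = (-0.069)^2 = 0.004761.
  gamma(0) = 4 * (1 + 0.004761) = 4 * 1.004761 = 4.019044, which rounds to 4.0190.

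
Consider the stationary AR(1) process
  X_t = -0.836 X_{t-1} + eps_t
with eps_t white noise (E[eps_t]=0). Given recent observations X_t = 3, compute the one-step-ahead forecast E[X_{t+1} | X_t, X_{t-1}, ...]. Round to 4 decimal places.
E[X_{t+1} \mid \mathcal F_t] = -2.5080

For an AR(p) model X_t = c + sum_i phi_i X_{t-i} + eps_t, the
one-step-ahead conditional mean is
  E[X_{t+1} | X_t, ...] = c + sum_i phi_i X_{t+1-i}.
Substitute known values:
  E[X_{t+1} | ...] = (-0.836) * (3)
                   = -2.5080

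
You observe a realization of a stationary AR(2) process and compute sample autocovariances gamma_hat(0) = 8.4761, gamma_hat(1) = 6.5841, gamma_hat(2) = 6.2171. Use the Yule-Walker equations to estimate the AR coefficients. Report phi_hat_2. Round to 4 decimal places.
\hat\phi_{2} = 0.3280

The Yule-Walker equations for an AR(p) process read, in matrix form,
  Gamma_p phi = r_p,   with   (Gamma_p)_{ij} = gamma(|i - j|),
                       (r_p)_i = gamma(i),   i,j = 1..p.
Substitute the sample gammas (Toeplitz matrix and right-hand side of size 2):
  Gamma_p = [[8.4761, 6.5841], [6.5841, 8.4761]]
  r_p     = [6.5841, 6.2171]
Written out:
  8.4761 phi_1 + 6.5841 phi_2 = 6.5841
  6.5841 phi_1 + 8.4761 phi_2 = 6.2171
Solve by Cramer's rule:
  det = gamma(0)^2 - gamma(1)^2 = (8.4761)^2 - (6.5841)^2 = 71.84427121 - 43.35037281 = 28.4938984
  phi_hat_1 = [gamma(1) gamma(0) - gamma(1) gamma(2)] / det = [(6.5841)(8.4761) - (6.5841)(6.2171)] / 28.4938984 = 14.8734819 / 28.4938984 = 0.522
  phi_hat_2 = [gamma(0) gamma(2) - gamma(1)^2] / det = [(8.4761)(6.2171) - (6.5841)^2] / 28.4938984 = 9.3463885 / 28.4938984 = 0.328
So phi_hat = [0.5220, 0.3280].
Therefore phi_hat_2 = 0.3280.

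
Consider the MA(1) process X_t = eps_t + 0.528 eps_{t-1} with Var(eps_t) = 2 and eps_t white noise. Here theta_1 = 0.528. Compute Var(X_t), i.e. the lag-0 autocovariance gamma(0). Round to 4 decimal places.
\gamma(0) = 2.5576

For an MA(q) process X_t = eps_t + sum_i theta_i eps_{t-i} with
Var(eps_t) = sigma^2, the variance is
  gamma(0) = sigma^2 * (1 + sum_i theta_i^2).
  sum_i theta_i^2 = (0.528)^2 = 0.278784.
  gamma(0) = 2 * (1 + 0.278784) = 2 * 1.278784 = 2.557568, which rounds to 2.5576.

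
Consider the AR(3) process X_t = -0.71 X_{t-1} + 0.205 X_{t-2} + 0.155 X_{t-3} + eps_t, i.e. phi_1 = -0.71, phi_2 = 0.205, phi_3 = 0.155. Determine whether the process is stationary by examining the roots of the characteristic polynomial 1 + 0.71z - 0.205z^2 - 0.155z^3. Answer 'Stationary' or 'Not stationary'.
\text{Stationary}

The AR(p) characteristic polynomial is P(z) = 1 + 0.71z - 0.205z^2 - 0.155z^3.
Stationarity requires all roots to lie outside the unit circle, i.e. |z| > 1 for every root.
Degree 3: look for a simple real root z0 first, then factor out (1 - z/z0) and solve the remaining quadratic.
Testing z0 = -2: P(-2) = 1 + (0.71)(-2) + (-0.205)(-2)^2 + (-0.155)(-2)^3
  = 1 + (-1.42) + (-0.82) + (1.24) = 0.  So z_0 = -2 is a root, |z_0| = 2.
Divide out the factor (1 + 0.5 z) = (1 - z/z0) (since 1/z0 = -0.5):
  P(z) = (1 + 0.5 z)(1 + (0.21) z + (-0.31) z^2)
  [check: z-coef 0.21 - (-0.5) = 0.71; z^2-coef -0.31 - (-0.5)(0.21) = -0.205; z^3-coef -(-0.5)(-0.31) = -0.155.]
Remaining roots from the quadratic factor 1 + (0.21) z + (-0.31) z^2:
  Set 1 + (0.21) z + (-0.31) z^2 = 0, i.e. a z^2 + b z + c = 0 with a = -0.31, b = 0.21, c = 1.
  Discriminant D = b^2 - 4ac = (0.21)^2 - 4*(-0.31)*1 = 0.0441 - (-1.24) = 1.2841.
  D >= 0, so the roots are real: z = (-b +/- sqrt(D)) / (2a) = (-0.21 +/- 1.133181) / (-0.62).
    z_1 = (-0.21 + 1.133181) / (-0.62) = -1.489,   |z_1| = 1.489.
    z_2 = (-0.21 - 1.133181) / (-0.62) = 2.1664,   |z_2| = 2.1664.
Moduli of all roots: 2.0000, 1.4890, 2.1664.
All moduli strictly greater than 1? Yes.
Verdict: Stationary.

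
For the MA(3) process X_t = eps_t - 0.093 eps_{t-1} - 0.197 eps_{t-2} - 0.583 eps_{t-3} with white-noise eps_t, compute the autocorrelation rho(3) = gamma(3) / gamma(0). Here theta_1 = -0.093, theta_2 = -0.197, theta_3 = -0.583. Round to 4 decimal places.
\rho(3) = -0.4202

For an MA(q) process with theta_0 = 1, the autocovariance is
  gamma(k) = sigma^2 * sum_{i=0..q-k} theta_i * theta_{i+k},
and rho(k) = gamma(k) / gamma(0). Sigma^2 cancels.
  numerator   = (1)*(-0.583) = -0.583.
  denominator = (1)^2 + (-0.093)^2 + (-0.197)^2 + (-0.583)^2 = 1.387347.
  rho(3) = -0.583 / 1.387347 = -0.4202.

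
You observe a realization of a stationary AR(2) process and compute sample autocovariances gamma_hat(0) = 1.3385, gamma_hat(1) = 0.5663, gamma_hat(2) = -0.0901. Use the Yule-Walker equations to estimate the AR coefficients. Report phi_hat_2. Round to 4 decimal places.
\hat\phi_{2} = -0.3000

The Yule-Walker equations for an AR(p) process read, in matrix form,
  Gamma_p phi = r_p,   with   (Gamma_p)_{ij} = gamma(|i - j|),
                       (r_p)_i = gamma(i),   i,j = 1..p.
Substitute the sample gammas (Toeplitz matrix and right-hand side of size 2):
  Gamma_p = [[1.3385, 0.5663], [0.5663, 1.3385]]
  r_p     = [0.5663, -0.0901]
Written out:
  1.3385 phi_1 + 0.5663 phi_2 = 0.5663
  0.5663 phi_1 + 1.3385 phi_2 = -0.0901
Solve by Cramer's rule:
  det = gamma(0)^2 - gamma(1)^2 = (1.3385)^2 - (0.5663)^2 = 1.79158225 - 0.32069569 = 1.47088656
  phi_hat_1 = [gamma(1) gamma(0) - gamma(1) gamma(2)] / det = [(0.5663)(1.3385) - (0.5663)(-0.0901)] / 1.47088656 = 0.80901618 / 1.47088656 = 0.55
  phi_hat_2 = [gamma(0) gamma(2) - gamma(1)^2] / det = [(1.3385)(-0.0901) - (0.5663)^2] / 1.47088656 = -0.44129454 / 1.47088656 = -0.3
So phi_hat = [0.5500, -0.3000].
Therefore phi_hat_2 = -0.3000.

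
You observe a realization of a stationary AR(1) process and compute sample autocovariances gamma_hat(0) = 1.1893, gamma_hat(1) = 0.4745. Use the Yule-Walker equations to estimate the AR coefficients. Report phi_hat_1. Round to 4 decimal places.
\hat\phi_{1} = 0.3990

The Yule-Walker equations for an AR(p) process read, in matrix form,
  Gamma_p phi = r_p,   with   (Gamma_p)_{ij} = gamma(|i - j|),
                       (r_p)_i = gamma(i),   i,j = 1..p.
Substitute the sample gammas (Toeplitz matrix and right-hand side of size 1):
  Gamma_p = [[1.1893]]
  r_p     = [0.4745]
With p = 1 this is the single equation gamma(0) phi_1 = gamma(1):
  phi_hat_1 = gamma(1) / gamma(0) = 0.4745 / 1.1893 = 0.3990.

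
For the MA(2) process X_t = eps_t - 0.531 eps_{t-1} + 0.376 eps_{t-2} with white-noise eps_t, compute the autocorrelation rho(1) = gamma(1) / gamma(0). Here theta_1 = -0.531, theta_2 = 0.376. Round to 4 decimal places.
\rho(1) = -0.5133

For an MA(q) process with theta_0 = 1, the autocovariance is
  gamma(k) = sigma^2 * sum_{i=0..q-k} theta_i * theta_{i+k},
and rho(k) = gamma(k) / gamma(0). Sigma^2 cancels.
  numerator   = (1)*(-0.531) + (-0.531)*(0.376) = -0.730656.
  denominator = (1)^2 + (-0.531)^2 + (0.376)^2 = 1.423337.
  rho(1) = -0.730656 / 1.423337 = -0.5133.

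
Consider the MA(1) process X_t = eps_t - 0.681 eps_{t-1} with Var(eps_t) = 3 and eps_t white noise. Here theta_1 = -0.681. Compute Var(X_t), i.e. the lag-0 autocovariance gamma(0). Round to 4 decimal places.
\gamma(0) = 4.3913

For an MA(q) process X_t = eps_t + sum_i theta_i eps_{t-i} with
Var(eps_t) = sigma^2, the variance is
  gamma(0) = sigma^2 * (1 + sum_i theta_i^2).
  sum_i theta_i^2 = (-0.681)^2 = 0.463761.
  gamma(0) = 3 * (1 + 0.463761) = 3 * 1.463761 = 4.391283, which rounds to 4.3913.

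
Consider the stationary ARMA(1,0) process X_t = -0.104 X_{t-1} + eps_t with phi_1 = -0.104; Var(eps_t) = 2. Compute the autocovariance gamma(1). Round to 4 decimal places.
\gamma(1) = -0.2103

Multiply the model equation by X_{t-k} and take expectations. With theta_0 = psi_0 = 1 and psi_j the MA(infinity) weights, this gives
  gamma(k) - sum_i phi_i gamma(k-i) = c_k,
  c_k = sigma^2 * sum_{j=k..q} theta_j psi_{j-k}   (c_k = 0 for k > q),
using gamma(-m) = gamma(m).
Pure AR (q = 0): c_0 = sigma^2 = 2, c_k = 0 for k >= 1.
Equations for k = 0 and k = 1 (AR order 1):
  gamma(0) = phi_1 gamma(1) + c_0
  gamma(1) = phi_1 gamma(0) + c_1
Substituting the second into the first: gamma(0) (1 - phi_1^2) = c_0 + phi_1 c_1, so
  gamma(0) = c_0 / (1 - phi_1^2) = 2 / (1 - (-0.104)^2) = 2 / 0.989184 = 2.021869.
  gamma(1) = phi_1 gamma(0) = (-0.104)(2.021869) = -0.210274.
Therefore gamma(1) = -0.2103 (to 4 decimal places).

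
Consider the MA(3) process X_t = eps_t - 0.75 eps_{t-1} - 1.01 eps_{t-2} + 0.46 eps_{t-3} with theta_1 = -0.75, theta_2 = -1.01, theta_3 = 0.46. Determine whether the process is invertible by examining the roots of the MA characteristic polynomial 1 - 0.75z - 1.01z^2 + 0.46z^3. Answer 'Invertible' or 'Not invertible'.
\text{Not invertible}

The MA(q) characteristic polynomial is P(z) = 1 - 0.75z - 1.01z^2 + 0.46z^3.
Invertibility requires all roots to lie outside the unit circle, i.e. |z| > 1 for every root.
Degree 3: look for a simple real root z0 first, then factor out (1 - z/z0) and solve the remaining quadratic.
Testing z0 = 2.5: P(2.5) = 1 + (-0.75)(2.5) + (-1.01)(2.5)^2 + (0.46)(2.5)^3
  = 1 + (-1.875) + (-6.3125) + (7.1875) = 0.  So z_0 = 2.5 is a root, |z_0| = 2.5.
Divide out the factor (1 - 0.4 z) = (1 - z/z0) (since 1/z0 = 0.4):
  P(z) = (1 - 0.4 z)(1 + (-0.35) z + (-1.15) z^2)
  [check: z-coef -0.35 - (0.4) = -0.75; z^2-coef -1.15 - (0.4)(-0.35) = -1.01; z^3-coef -(0.4)(-1.15) = 0.46.]
Remaining roots from the quadratic factor 1 + (-0.35) z + (-1.15) z^2:
  Set 1 + (-0.35) z + (-1.15) z^2 = 0, i.e. a z^2 + b z + c = 0 with a = -1.15, b = -0.35, c = 1.
  Discriminant D = b^2 - 4ac = (-0.35)^2 - 4*(-1.15)*1 = 0.1225 - (-4.6) = 4.7225.
  D >= 0, so the roots are real: z = (-b +/- sqrt(D)) / (2a) = (0.35 +/- 2.173131) / (-2.3).
    z_1 = (0.35 + 2.173131) / (-2.3) = -1.097,   |z_1| = 1.097.
    z_2 = (0.35 - 2.173131) / (-2.3) = 0.7927,   |z_2| = 0.7927.
Moduli of all roots: 2.5000, 1.0970, 0.7927.
All moduli strictly greater than 1? No.
Verdict: Not invertible.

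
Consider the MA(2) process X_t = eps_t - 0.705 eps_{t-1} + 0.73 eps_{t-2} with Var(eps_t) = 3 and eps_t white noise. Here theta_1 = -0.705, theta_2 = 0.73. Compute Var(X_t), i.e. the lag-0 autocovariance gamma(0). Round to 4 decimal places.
\gamma(0) = 6.0898

For an MA(q) process X_t = eps_t + sum_i theta_i eps_{t-i} with
Var(eps_t) = sigma^2, the variance is
  gamma(0) = sigma^2 * (1 + sum_i theta_i^2).
  sum_i theta_i^2 = (-0.705)^2 + (0.73)^2 = 0.497025 + 0.5329 = 1.029925.
  gamma(0) = 3 * (1 + 1.029925) = 3 * 2.029925 = 6.089775, which rounds to 6.0898.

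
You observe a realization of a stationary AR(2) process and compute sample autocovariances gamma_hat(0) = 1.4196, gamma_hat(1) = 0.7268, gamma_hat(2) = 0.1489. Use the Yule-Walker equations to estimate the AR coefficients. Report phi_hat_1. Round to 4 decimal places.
\hat\phi_{1} = 0.6211

The Yule-Walker equations for an AR(p) process read, in matrix form,
  Gamma_p phi = r_p,   with   (Gamma_p)_{ij} = gamma(|i - j|),
                       (r_p)_i = gamma(i),   i,j = 1..p.
Substitute the sample gammas (Toeplitz matrix and right-hand side of size 2):
  Gamma_p = [[1.4196, 0.7268], [0.7268, 1.4196]]
  r_p     = [0.7268, 0.1489]
Written out:
  1.4196 phi_1 + 0.7268 phi_2 = 0.7268
  0.7268 phi_1 + 1.4196 phi_2 = 0.1489
Solve by Cramer's rule:
  det = gamma(0)^2 - gamma(1)^2 = (1.4196)^2 - (0.7268)^2 = 2.01526416 - 0.52823824 = 1.48702592
  phi_hat_1 = [gamma(1) gamma(0) - gamma(1) gamma(2)] / det = [(0.7268)(1.4196) - (0.7268)(0.1489)] / 1.48702592 = 0.92354476 / 1.48702592 = 0.6211
  phi_hat_2 = [gamma(0) gamma(2) - gamma(1)^2] / det = [(1.4196)(0.1489) - (0.7268)^2] / 1.48702592 = -0.3168598 / 1.48702592 = -0.2131
So phi_hat = [0.6211, -0.2131].
Therefore phi_hat_1 = 0.6211.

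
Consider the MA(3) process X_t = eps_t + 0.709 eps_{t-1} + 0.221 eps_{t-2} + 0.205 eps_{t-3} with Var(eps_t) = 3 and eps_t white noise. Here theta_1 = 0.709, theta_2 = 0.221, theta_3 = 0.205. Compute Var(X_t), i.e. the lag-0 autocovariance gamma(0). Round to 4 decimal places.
\gamma(0) = 4.7806

For an MA(q) process X_t = eps_t + sum_i theta_i eps_{t-i} with
Var(eps_t) = sigma^2, the variance is
  gamma(0) = sigma^2 * (1 + sum_i theta_i^2).
  sum_i theta_i^2 = (0.709)^2 + (0.221)^2 + (0.205)^2 = 0.502681 + 0.048841 + 0.042025 = 0.593547.
  gamma(0) = 3 * (1 + 0.593547) = 3 * 1.593547 = 4.780641, which rounds to 4.7806.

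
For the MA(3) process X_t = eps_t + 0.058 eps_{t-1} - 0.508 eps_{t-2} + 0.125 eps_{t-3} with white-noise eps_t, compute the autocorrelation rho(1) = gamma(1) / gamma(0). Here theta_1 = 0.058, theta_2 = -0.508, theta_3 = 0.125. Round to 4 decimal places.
\rho(1) = -0.0274

For an MA(q) process with theta_0 = 1, the autocovariance is
  gamma(k) = sigma^2 * sum_{i=0..q-k} theta_i * theta_{i+k},
and rho(k) = gamma(k) / gamma(0). Sigma^2 cancels.
  numerator   = (1)*(0.058) + (0.058)*(-0.508) + (-0.508)*(0.125) = -0.034964.
  denominator = (1)^2 + (0.058)^2 + (-0.508)^2 + (0.125)^2 = 1.277053.
  rho(1) = -0.034964 / 1.277053 = -0.0274.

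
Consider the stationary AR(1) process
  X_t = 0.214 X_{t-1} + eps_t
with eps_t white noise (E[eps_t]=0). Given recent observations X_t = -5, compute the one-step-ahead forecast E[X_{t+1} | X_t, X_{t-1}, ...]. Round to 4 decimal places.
E[X_{t+1} \mid \mathcal F_t] = -1.0700

For an AR(p) model X_t = c + sum_i phi_i X_{t-i} + eps_t, the
one-step-ahead conditional mean is
  E[X_{t+1} | X_t, ...] = c + sum_i phi_i X_{t+1-i}.
Substitute known values:
  E[X_{t+1} | ...] = (0.214) * (-5)
                   = -1.0700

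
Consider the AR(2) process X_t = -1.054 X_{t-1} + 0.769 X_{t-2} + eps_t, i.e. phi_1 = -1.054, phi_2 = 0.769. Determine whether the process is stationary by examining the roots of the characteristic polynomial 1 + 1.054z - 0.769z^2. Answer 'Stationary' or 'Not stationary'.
\text{Not stationary}

The AR(p) characteristic polynomial is P(z) = 1 + 1.054z - 0.769z^2.
Stationarity requires all roots to lie outside the unit circle, i.e. |z| > 1 for every root.
Set 1 + (1.054) z + (-0.769) z^2 = 0, i.e. a z^2 + b z + c = 0 with a = -0.769, b = 1.054, c = 1.
Discriminant D = b^2 - 4ac = (1.054)^2 - 4*(-0.769)*1 = 1.110916 - (-3.076) = 4.186916.
D >= 0, so the roots are real: z = (-b +/- sqrt(D)) / (2a) = (-1.054 +/- 2.046195) / (-1.538).
  z_1 = (-1.054 + 2.046195) / (-1.538) = -0.6451,   |z_1| = 0.6451.
  z_2 = (-1.054 - 2.046195) / (-1.538) = 2.0157,   |z_2| = 2.0157.
Moduli of all roots: 0.6451, 2.0157.
All moduli strictly greater than 1? No.
Verdict: Not stationary.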